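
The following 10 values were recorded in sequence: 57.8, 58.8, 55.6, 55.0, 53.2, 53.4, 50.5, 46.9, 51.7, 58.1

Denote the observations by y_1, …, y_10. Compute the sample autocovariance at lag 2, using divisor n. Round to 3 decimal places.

-0.408

Mean ȳ = (57.8 + 58.8 + 55.6 + 55.0 + 53.2 + 53.4 + 50.5 + 46.9 + 51.7 + 58.1)/10 = 54.1000
Σ_{t=1}^{8}(y_t−ȳ)(y_{t+2}−ȳ) = -4.0800
γ_2 = -4.0800 / 10 = -0.408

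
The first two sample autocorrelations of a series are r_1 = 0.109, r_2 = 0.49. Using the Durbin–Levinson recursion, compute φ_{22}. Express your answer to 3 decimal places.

φ_{22} = (r_2 − r_1²) / (1 − r_1²)
r_1² = (0.109)² = 0.011881
Numerator = 0.49 − 0.0119 = 0.4781; denominator = 1 − 0.0119 = 0.9881
φ_{22} = 0.4781 / 0.9881 = 0.484

0.484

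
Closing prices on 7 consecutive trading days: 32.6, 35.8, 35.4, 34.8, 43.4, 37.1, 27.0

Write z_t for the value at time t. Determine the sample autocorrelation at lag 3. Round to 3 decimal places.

0.066

Mean z̄ = (32.6 + 35.8 + 35.4 + 34.8 + 43.4 + 37.1 + 27.0)/7 = 35.1571
Deviations from mean: -2.5571, 0.6429, 0.2429, -0.3571, 8.2429, 1.9429, -8.1571
Σ(z_t−z̄)(z_{t+3}−z̄) = (0.9133) + (5.2990) + (0.4718) + (2.9133) = 9.5973
Denominator Σ(z_t−z̄)² = 145.3971
r_3 = 9.5973 / 145.3971 = 0.066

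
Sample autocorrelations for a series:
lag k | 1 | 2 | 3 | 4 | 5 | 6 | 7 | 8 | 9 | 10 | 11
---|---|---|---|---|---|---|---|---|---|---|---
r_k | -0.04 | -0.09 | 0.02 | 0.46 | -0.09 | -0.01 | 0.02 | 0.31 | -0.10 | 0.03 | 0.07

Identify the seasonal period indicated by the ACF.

The largest autocorrelation is r_4 = 0.46, with a weaker echo at lag 8 (0.31); the remaining lags stay at or below 0.07.
The dominant spike at lag 4 indicates a seasonal period of 4.

4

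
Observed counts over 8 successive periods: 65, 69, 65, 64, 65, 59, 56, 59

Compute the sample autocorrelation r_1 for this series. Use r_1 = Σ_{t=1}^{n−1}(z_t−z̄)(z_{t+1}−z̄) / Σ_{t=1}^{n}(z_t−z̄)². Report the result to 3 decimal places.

Mean z̄ = (65 + 69 + 65 + 64 + 65 + 59 + 56 + 59)/8 = 62.7500
Deviations from mean: 2.2500, 6.2500, 2.2500, 1.2500, 2.2500, -3.7500, -6.7500, -3.7500
Numerator Σ_{t=1}^{7}(z_t−z̄)(z_{t+1}−z̄) = 75.9375
Denominator Σ(z_t−z̄)² = 129.5000
r_1 = 75.9375 / 129.5000 = 0.586

0.586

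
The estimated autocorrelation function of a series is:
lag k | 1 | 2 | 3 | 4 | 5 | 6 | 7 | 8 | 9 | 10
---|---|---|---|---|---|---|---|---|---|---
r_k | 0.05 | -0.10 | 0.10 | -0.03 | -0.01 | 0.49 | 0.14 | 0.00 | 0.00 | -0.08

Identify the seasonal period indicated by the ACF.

The largest autocorrelation is r_6 = 0.49; the remaining lags stay at or below 0.14.
The dominant spike at lag 6 indicates a seasonal period of 6.

6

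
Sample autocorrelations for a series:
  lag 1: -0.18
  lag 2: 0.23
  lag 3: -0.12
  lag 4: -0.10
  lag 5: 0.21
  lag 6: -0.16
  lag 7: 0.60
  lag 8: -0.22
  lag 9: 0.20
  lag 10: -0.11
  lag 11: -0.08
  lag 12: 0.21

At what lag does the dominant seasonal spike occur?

The largest autocorrelation is r_7 = 0.60; the remaining lags stay at or below 0.23.
The dominant spike at lag 7 indicates a seasonal period of 7.

7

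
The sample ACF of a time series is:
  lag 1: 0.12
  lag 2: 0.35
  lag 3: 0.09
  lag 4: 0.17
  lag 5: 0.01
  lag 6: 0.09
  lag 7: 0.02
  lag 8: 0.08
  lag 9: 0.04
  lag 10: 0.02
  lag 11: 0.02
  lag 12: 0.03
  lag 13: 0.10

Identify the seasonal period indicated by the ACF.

The largest autocorrelation is r_2 = 0.35, with a weaker echo at lag 4 (0.17); the remaining lags stay at or below 0.12.
The dominant spike at lag 2 indicates a seasonal period of 2.

2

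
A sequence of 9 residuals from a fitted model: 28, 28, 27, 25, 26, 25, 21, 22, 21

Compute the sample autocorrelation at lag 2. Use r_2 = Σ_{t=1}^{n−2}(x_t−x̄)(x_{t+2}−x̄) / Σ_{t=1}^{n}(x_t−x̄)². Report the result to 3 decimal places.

Mean x̄ = (28 + 28 + 27 + 25 + 26 + 25 + 21 + 22 + 21)/9 = 24.7778
Σ(x_t−x̄)(x_{t+2}−x̄) = (7.1605) + (0.7160) + (2.7160) + (0.0494) + (-4.6173) + (-0.6173) + (14.2716) = 19.6790
Denominator Σ(x_t−x̄)² = 63.5556
r_2 = 19.6790 / 63.5556 = 0.310

0.310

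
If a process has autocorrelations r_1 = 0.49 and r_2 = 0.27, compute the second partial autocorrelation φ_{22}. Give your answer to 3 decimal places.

φ_{22} = (r_2 − r_1²) / (1 − r_1²)
r_1² = (0.49)² = 0.2401
Numerator = 0.27 − 0.2401 = 0.0299; denominator = 1 − 0.2401 = 0.7599
φ_{22} = 0.0299 / 0.7599 = 0.039

0.039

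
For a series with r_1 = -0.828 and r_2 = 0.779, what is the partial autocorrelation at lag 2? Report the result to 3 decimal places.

0.297

φ_{22} = (r_2 − r_1²) / (1 − r_1²)
r_1² = (-0.828)² = 0.685584
Numerator = 0.779 − 0.6856 = 0.0934; denominator = 1 − 0.6856 = 0.3144
φ_{22} = 0.0934 / 0.3144 = 0.297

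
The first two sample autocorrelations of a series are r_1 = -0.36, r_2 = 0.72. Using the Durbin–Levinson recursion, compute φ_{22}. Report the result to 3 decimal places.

0.678

φ_{22} = (r_2 − r_1²) / (1 − r_1²)
r_1² = (-0.36)² = 0.1296
Numerator = 0.72 − 0.1296 = 0.5904; denominator = 1 − 0.1296 = 0.8704
φ_{22} = 0.5904 / 0.8704 = 0.678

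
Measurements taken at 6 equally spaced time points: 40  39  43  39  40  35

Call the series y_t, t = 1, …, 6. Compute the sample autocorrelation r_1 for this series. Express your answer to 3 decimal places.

Mean ȳ = (40 + 39 + 43 + 39 + 40 + 35)/6 = 39.3333
Σ(y_t−ȳ)(y_{t+1}−ȳ) = (-0.2222) + (-1.2222) + (-1.2222) + (-0.2222) + (-2.8889) = -5.7778
Denominator Σ(y_t−ȳ)² = 33.3333
r_1 = -5.7778 / 33.3333 = -0.173

-0.173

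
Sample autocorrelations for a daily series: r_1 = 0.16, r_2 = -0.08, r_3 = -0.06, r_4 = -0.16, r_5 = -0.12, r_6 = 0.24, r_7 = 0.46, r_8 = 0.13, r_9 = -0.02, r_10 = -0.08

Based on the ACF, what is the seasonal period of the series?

The largest autocorrelation is r_7 = 0.46; the remaining lags stay at or below 0.24.
The dominant spike at lag 7 indicates a seasonal period of 7.

7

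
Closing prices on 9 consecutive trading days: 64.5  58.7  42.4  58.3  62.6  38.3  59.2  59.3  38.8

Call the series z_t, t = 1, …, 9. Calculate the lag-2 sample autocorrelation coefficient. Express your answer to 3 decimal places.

-0.439

Mean z̄ = (64.5 + 58.7 + 42.4 + 58.3 + 62.6 + 38.3 + 59.2 + 59.3 + 38.8)/9 = 53.5667
Σ(z_t−z̄)(z_{t+2}−z̄) = (-122.0889) + (24.2978) + (-100.8722) + (-72.2622) + (50.8878) + (-87.5289) + (-83.1856) = -390.7522
Denominator Σ(z_t−z̄)² = 890.3200
r_2 = -390.7522 / 890.3200 = -0.439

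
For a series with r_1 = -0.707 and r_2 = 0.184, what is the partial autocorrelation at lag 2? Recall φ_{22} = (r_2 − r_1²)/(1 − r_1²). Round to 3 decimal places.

-0.632

φ_{22} = (r_2 − r_1²) / (1 − r_1²)
r_1² = (-0.707)² = 0.499849
Numerator = 0.184 − 0.4998 = -0.3158; denominator = 1 − 0.4998 = 0.5002
φ_{22} = -0.3158 / 0.5002 = -0.632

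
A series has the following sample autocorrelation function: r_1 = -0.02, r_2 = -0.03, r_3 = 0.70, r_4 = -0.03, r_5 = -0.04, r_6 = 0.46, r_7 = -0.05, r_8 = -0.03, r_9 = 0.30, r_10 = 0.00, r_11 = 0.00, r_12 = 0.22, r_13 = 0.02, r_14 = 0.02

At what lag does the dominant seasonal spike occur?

3

The largest autocorrelation is r_3 = 0.70, with weaker echoes at lags 6 (0.46), 9 (0.30) and 12 (0.22); the remaining lags stay at or below 0.02.
The dominant spike at lag 3 indicates a seasonal period of 3.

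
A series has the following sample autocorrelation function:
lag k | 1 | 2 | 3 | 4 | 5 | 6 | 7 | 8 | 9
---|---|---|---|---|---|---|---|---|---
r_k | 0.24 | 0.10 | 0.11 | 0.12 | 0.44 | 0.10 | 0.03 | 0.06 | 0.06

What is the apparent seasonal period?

The largest autocorrelation is r_5 = 0.44; the remaining lags stay at or below 0.24. The elevated value at lag 1 (0.24), dropping to 0.10 at lag 2, reflects decaying short-term dependence rather than seasonality.
The dominant spike at lag 5 indicates a seasonal period of 5.

5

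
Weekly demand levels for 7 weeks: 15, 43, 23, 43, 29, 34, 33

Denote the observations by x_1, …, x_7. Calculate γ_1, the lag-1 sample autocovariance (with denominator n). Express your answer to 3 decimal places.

-59.353

Mean x̄ = (15 + 43 + 23 + 43 + 29 + 34 + 33)/7 = 31.4286
Σ_{t=1}^{6}(x_t−x̄)(x_{t+1}−x̄) = -415.4694
γ_1 = -415.4694 / 7 = -59.353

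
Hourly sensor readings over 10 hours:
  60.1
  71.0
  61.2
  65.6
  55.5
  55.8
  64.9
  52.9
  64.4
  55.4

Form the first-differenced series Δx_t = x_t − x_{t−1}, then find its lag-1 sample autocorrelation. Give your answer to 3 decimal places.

-0.710

First differences Δx: 10.9, -9.8, 4.4, -10.1, 0.3, 9.1, -12.0, 11.5, -9.0
Mean of differences = -0.5222
Numerator Σ(Δx_t−Δx̄)(Δx_{t+1}−Δx̄) = -549.0994
Denominator Σ(Δx_t−Δx̄)² = 773.9156
r_1(Δx) = -549.0994 / 773.9156 = -0.710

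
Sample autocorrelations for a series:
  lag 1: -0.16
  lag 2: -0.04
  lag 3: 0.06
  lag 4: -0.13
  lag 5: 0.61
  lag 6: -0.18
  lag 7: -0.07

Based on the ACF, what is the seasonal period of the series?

The largest autocorrelation is r_5 = 0.61; the remaining lags stay at or below 0.06.
The dominant spike at lag 5 indicates a seasonal period of 5.

5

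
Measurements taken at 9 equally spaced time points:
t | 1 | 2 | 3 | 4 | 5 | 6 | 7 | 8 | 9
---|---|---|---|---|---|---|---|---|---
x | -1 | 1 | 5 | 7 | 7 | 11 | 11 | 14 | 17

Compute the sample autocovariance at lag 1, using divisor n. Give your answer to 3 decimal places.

Mean x̄ = (-1 + 1 + 5 + 7 + 7 + 11 + 11 + 14 + 17)/9 = 8.0000
Σ_{t=1}^{8}(x_t−x̄)(x_{t+1}−x̄) = 166.0000
γ_1 = 166.0000 / 9 = 18.444

18.444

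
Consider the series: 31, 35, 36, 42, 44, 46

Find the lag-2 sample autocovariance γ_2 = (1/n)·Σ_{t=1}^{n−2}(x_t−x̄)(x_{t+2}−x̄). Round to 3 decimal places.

Mean x̄ = (31 + 35 + 36 + 42 + 44 + 46)/6 = 39.0000
Σ_{t=1}^{4}(x_t−x̄)(x_{t+2}−x̄) = 18.0000
γ_2 = 18.0000 / 6 = 3.000

3.000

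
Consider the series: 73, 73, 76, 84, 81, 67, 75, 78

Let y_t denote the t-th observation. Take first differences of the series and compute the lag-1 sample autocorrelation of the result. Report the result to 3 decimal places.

-0.138

First differences Δy: 0, 3, 8, -3, -14, 8, 3
Mean of differences = 0.7143
Numerator Σ(Δy_t−Δȳ)(Δy_{t+1}−Δȳ) = -47.9388
Denominator Σ(Δy_t−Δȳ)² = 347.4286
r_1(Δy) = -47.9388 / 347.4286 = -0.138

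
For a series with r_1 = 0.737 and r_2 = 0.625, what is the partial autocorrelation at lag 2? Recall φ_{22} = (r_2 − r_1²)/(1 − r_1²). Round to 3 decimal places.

φ_{22} = (r_2 − r_1²) / (1 − r_1²)
r_1² = (0.737)² = 0.543169
Numerator = 0.625 − 0.5432 = 0.0818; denominator = 1 − 0.5432 = 0.4568
φ_{22} = 0.0818 / 0.4568 = 0.179

0.179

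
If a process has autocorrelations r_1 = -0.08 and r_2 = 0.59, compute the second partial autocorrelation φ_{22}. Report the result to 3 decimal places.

φ_{22} = (r_2 − r_1²) / (1 − r_1²)
r_1² = (-0.08)² = 0.0064
Numerator = 0.59 − 0.0064 = 0.5836; denominator = 1 − 0.0064 = 0.9936
φ_{22} = 0.5836 / 0.9936 = 0.587

0.587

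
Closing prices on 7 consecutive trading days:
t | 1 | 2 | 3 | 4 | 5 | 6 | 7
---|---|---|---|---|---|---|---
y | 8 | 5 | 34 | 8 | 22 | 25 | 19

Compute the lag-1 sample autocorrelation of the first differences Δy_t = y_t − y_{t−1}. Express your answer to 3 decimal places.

First differences Δy: -3, 29, -26, 14, 3, -6
Mean of differences = 1.8333
Numerator Σ(Δy_t−Δȳ)(Δy_{t+1}−Δȳ) = -1221.0278
Denominator Σ(Δy_t−Δȳ)² = 1746.8333
r_1(Δy) = -1221.0278 / 1746.8333 = -0.699

-0.699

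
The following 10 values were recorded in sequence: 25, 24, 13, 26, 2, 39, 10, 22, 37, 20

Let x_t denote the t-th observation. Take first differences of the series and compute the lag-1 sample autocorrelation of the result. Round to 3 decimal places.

-0.756

First differences Δx: -1, -11, 13, -24, 37, -29, 12, 15, -17
Mean of differences = -0.5556
Numerator Σ(Δx_t−Δx̄)(Δx_{t+1}−Δx̄) = -2821.0864
Denominator Σ(Δx_t−Δx̄)² = 3732.2222
r_1(Δx) = -2821.0864 / 3732.2222 = -0.756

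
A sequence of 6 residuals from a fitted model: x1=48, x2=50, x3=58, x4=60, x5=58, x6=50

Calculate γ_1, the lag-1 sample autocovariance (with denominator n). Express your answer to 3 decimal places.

6.667

Mean x̄ = (48 + 50 + 58 + 60 + 58 + 50)/6 = 54.0000
Deviations: -6.0000, -4.0000, 4.0000, 6.0000, 4.0000, -4.0000
Σ_{t=1}^{5}(x_t−x̄)(x_{t+1}−x̄) = 40.0000
γ_1 = 40.0000 / 6 = 6.667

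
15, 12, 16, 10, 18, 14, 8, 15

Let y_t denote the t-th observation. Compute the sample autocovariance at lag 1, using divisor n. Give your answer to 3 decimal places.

-4.906

Mean ȳ = (15 + 12 + 16 + 10 + 18 + 14 + 8 + 15)/8 = 13.5000
Σ_{t=1}^{7}(y_t−ȳ)(y_{t+1}−ȳ) = -39.2500
γ_1 = -39.2500 / 8 = -4.906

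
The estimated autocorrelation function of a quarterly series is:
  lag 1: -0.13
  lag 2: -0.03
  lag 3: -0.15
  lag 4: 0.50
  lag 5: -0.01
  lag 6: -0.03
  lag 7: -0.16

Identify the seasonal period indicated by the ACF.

4

The largest autocorrelation is r_4 = 0.50; the remaining lags stay at or below -0.01.
The dominant spike at lag 4 indicates a seasonal period of 4.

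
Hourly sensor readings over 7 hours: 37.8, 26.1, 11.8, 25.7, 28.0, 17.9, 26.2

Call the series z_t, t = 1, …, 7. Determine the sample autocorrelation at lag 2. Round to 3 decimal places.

Mean z̄ = (37.8 + 26.1 + 11.8 + 25.7 + 28.0 + 17.9 + 26.2)/7 = 24.7857
Deviations from mean: 13.0143, 1.3143, -12.9857, 0.9143, 3.2143, -6.8857, 1.4143
Σ(z_t−z̄)(z_{t+2}−z̄) = (-168.9998) + (1.2016) + (-41.7398) + (-6.2955) + (4.5459) = -211.2876
Denominator Σ(z_t−z̄)² = 400.3086
r_2 = -211.2876 / 400.3086 = -0.528

-0.528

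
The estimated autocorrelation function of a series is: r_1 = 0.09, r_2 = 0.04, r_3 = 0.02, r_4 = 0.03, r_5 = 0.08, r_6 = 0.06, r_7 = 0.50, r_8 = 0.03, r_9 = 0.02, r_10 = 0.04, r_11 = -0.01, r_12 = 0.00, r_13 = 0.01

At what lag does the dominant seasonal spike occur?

7

The largest autocorrelation is r_7 = 0.50; the remaining lags stay at or below 0.09.
The dominant spike at lag 7 indicates a seasonal period of 7.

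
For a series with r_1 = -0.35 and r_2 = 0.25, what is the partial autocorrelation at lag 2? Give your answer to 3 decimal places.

φ_{22} = (r_2 − r_1²) / (1 − r_1²)
r_1² = (-0.35)² = 0.1225
Numerator = 0.25 − 0.1225 = 0.1275; denominator = 1 − 0.1225 = 0.8775
φ_{22} = 0.1275 / 0.8775 = 0.145

0.145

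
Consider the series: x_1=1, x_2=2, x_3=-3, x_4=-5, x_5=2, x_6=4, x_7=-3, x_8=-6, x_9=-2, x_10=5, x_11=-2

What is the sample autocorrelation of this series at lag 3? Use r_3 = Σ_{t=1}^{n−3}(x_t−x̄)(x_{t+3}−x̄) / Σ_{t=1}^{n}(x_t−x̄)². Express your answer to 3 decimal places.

-0.206

Mean x̄ = (1 + 2 − 3 − 5 + 2 + 4 − 3 − 6 − 2 + 5 − 2)/11 = -0.6364
Numerator Σ_{t=1}^{8}(x_t−x̄)(x_{t+3}−x̄) = -27.3058
Denominator Σ(x_t−x̄)² = 132.5455
r_3 = -27.3058 / 132.5455 = -0.206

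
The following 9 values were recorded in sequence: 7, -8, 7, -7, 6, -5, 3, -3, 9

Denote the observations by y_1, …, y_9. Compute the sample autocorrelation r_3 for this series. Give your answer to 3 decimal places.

-0.588

Mean ȳ = (7 − 8 + 7 − 7 + 6 − 5 + 3 − 3 + 9)/9 = 1.0000
Σ(y_t−ȳ)(y_{t+3}−ȳ) = (-48.0000) + (-45.0000) + (-36.0000) + (-16.0000) + (-20.0000) + (-48.0000) = -213.0000
Denominator Σ(y_t−ȳ)² = 362.0000
r_3 = -213.0000 / 362.0000 = -0.588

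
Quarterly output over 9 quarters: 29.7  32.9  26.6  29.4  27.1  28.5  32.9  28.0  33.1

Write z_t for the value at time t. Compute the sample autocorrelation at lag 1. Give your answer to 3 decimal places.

Mean z̄ = (29.7 + 32.9 + 26.6 + 29.4 + 27.1 + 28.5 + 32.9 + 28.0 + 33.1)/9 = 29.8000
Numerator Σ_{t=1}^{8}(z_t−z̄)(z_{t+1}−z̄) = -19.9100
Denominator Σ(z_t−z̄)² = 52.7400
r_1 = -19.9100 / 52.7400 = -0.378

-0.378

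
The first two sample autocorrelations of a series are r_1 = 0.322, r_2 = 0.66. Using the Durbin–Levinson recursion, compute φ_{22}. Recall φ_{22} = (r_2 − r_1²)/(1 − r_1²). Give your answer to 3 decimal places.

φ_{22} = (r_2 − r_1²) / (1 − r_1²)
r_1² = (0.322)² = 0.103684
Numerator = 0.66 − 0.1037 = 0.5563; denominator = 1 − 0.1037 = 0.8963
φ_{22} = 0.5563 / 0.8963 = 0.621

0.621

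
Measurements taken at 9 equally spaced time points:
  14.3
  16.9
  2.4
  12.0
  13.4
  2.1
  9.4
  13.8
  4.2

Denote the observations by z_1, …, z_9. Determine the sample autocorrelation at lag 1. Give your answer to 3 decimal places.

Mean z̄ = (14.3 + 16.9 + 2.4 + 12.0 + 13.4 + 2.1 + 9.4 + 13.8 + 4.2)/9 = 9.8333
Numerator Σ_{t=1}^{8}(z_t−z̄)(z_{t+1}−z̄) = -77.6378
Denominator Σ(z_t−z̄)² = 250.0200
r_1 = -77.6378 / 250.0200 = -0.311

-0.311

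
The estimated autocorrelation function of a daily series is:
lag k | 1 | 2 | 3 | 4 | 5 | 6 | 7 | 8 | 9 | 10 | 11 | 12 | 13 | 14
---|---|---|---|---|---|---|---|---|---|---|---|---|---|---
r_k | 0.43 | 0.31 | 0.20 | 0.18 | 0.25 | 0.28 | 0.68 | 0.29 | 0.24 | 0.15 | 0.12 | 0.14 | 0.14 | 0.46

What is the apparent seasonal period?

The largest autocorrelation is r_7 = 0.68, with a weaker echo at lag 14 (0.46); the remaining lags stay at or below 0.43. The elevated value at lag 1 (0.43), dropping to 0.31 at lag 2, reflects decaying short-term dependence rather than seasonality.
The dominant spike at lag 7 indicates a seasonal period of 7.

7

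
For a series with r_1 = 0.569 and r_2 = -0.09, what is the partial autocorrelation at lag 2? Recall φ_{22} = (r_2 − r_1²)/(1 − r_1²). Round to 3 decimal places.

-0.612

φ_{22} = (r_2 − r_1²) / (1 − r_1²)
r_1² = (0.569)² = 0.323761
Numerator = -0.09 − 0.3238 = -0.4138; denominator = 1 − 0.3238 = 0.6762
φ_{22} = -0.4138 / 0.6762 = -0.612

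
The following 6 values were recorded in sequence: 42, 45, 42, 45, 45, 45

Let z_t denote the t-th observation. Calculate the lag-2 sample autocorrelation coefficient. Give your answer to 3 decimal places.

Mean z̄ = (42 + 45 + 42 + 45 + 45 + 45)/6 = 44.0000
Deviations from mean: -2.0000, 1.0000, -2.0000, 1.0000, 1.0000, 1.0000
Numerator Σ_{t=1}^{4}(z_t−z̄)(z_{t+2}−z̄) = 4.0000
Denominator Σ(z_t−z̄)² = 12.0000
r_2 = 4.0000 / 12.0000 = 0.333

0.333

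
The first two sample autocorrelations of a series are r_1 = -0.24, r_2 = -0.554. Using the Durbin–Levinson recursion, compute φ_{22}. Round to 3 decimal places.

-0.649

φ_{22} = (r_2 − r_1²) / (1 − r_1²)
r_1² = (-0.24)² = 0.0576
Numerator = -0.554 − 0.0576 = -0.6116; denominator = 1 − 0.0576 = 0.9424
φ_{22} = -0.6116 / 0.9424 = -0.649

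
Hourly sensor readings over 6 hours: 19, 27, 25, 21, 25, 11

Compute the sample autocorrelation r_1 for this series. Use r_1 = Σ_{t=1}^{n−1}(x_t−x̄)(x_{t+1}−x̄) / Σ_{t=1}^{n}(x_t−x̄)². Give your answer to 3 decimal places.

-0.191

Mean x̄ = (19 + 27 + 25 + 21 + 25 + 11)/6 = 21.3333
Deviations from mean: -2.3333, 5.6667, 3.6667, -0.3333, 3.6667, -10.3333
Numerator Σ_{t=1}^{5}(x_t−x̄)(x_{t+1}−x̄) = -32.7778
Denominator Σ(x_t−x̄)² = 171.3333
r_1 = -32.7778 / 171.3333 = -0.191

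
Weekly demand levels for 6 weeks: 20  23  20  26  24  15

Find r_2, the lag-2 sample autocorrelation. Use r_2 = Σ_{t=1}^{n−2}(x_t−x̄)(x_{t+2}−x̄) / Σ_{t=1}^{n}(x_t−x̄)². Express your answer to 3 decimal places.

-0.313

Mean x̄ = (20 + 23 + 20 + 26 + 24 + 15)/6 = 21.3333
Deviations from mean: -1.3333, 1.6667, -1.3333, 4.6667, 2.6667, -6.3333
Numerator Σ_{t=1}^{4}(x_t−x̄)(x_{t+2}−x̄) = -23.5556
Denominator Σ(x_t−x̄)² = 75.3333
r_2 = -23.5556 / 75.3333 = -0.313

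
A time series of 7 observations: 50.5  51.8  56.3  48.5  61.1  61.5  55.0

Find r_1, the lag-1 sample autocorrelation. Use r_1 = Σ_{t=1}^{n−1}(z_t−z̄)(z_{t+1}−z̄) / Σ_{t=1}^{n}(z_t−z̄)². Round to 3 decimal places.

Mean z̄ = (50.5 + 51.8 + 56.3 + 48.5 + 61.1 + 61.5 + 55.0)/7 = 54.9571
Deviations from mean: -4.4571, -3.1571, 1.3429, -6.4571, 6.1429, 6.5429, 0.0429
Σ(z_t−z̄)(z_{t+1}−z̄) = (14.0718) + (-4.2396) + (-8.6710) + (-39.6653) + (40.1918) + (0.2804) = 1.9682
Denominator Σ(z_t−z̄)² = 153.8771
r_1 = 1.9682 / 153.8771 = 0.013

0.013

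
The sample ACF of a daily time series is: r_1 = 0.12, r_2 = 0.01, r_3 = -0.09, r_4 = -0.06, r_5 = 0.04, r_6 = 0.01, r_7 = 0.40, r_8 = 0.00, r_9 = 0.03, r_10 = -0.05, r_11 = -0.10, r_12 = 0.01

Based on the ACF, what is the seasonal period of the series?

The largest autocorrelation is r_7 = 0.40; the remaining lags stay at or below 0.12.
The dominant spike at lag 7 indicates a seasonal period of 7.

7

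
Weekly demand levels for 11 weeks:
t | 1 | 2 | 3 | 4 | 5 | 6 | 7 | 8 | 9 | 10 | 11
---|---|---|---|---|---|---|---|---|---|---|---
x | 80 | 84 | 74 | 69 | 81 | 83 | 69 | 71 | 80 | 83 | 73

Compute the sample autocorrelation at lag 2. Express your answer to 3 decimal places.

-0.770

Mean x̄ = (80 + 84 + 74 + 69 + 81 + 83 + 69 + 71 + 80 + 83 + 73)/11 = 77.0000
Numerator Σ_{t=1}^{9}(x_t−x̄)(x_{t+2}−x̄) = -265.0000
Denominator Σ(x_t−x̄)² = 344.0000
r_2 = -265.0000 / 344.0000 = -0.770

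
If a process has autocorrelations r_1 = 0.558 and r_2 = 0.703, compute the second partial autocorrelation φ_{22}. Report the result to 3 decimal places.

φ_{22} = (r_2 − r_1²) / (1 − r_1²)
r_1² = (0.558)² = 0.311364
Numerator = 0.703 − 0.3114 = 0.3916; denominator = 1 − 0.3114 = 0.6886
φ_{22} = 0.3916 / 0.6886 = 0.569

0.569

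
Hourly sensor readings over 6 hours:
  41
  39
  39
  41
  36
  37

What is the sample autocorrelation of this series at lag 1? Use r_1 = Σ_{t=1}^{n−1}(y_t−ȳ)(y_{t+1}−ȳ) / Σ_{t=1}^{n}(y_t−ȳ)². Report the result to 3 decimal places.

Mean ȳ = (41 + 39 + 39 + 41 + 36 + 37)/6 = 38.8333
Deviations from mean: 2.1667, 0.1667, 0.1667, 2.1667, -2.8333, -1.8333
Numerator Σ_{t=1}^{5}(y_t−ȳ)(y_{t+1}−ȳ) = -0.1944
Denominator Σ(y_t−ȳ)² = 20.8333
r_1 = -0.1944 / 20.8333 = -0.009

-0.009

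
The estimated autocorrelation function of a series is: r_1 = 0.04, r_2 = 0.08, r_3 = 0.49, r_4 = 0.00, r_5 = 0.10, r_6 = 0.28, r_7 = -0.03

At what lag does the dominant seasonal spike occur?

The largest autocorrelation is r_3 = 0.49, with a weaker echo at lag 6 (0.28); the remaining lags stay at or below 0.10.
The dominant spike at lag 3 indicates a seasonal period of 3.

3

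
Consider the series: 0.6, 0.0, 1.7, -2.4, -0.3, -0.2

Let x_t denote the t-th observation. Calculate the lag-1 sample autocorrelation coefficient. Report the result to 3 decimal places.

Mean x̄ = (0.6 + 0.0 + 1.7 − 2.4 − 0.3 − 0.2)/6 = -0.1000
Deviations from mean: 0.7000, 0.1000, 1.8000, -2.3000, -0.2000, -0.1000
Numerator Σ_{t=1}^{5}(x_t−x̄)(x_{t+1}−x̄) = -3.4100
Denominator Σ(x_t−x̄)² = 9.0800
r_1 = -3.4100 / 9.0800 = -0.376

-0.376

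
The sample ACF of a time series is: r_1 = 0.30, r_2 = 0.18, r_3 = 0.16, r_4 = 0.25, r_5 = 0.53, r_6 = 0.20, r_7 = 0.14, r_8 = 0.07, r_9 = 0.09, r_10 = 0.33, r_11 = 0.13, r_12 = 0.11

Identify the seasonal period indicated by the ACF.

The largest autocorrelation is r_5 = 0.53, with a weaker echo at lag 10 (0.33); the remaining lags stay at or below 0.30. The elevated value at lag 1 (0.30), dropping to 0.18 at lag 2, reflects decaying short-term dependence rather than seasonality.
The dominant spike at lag 5 indicates a seasonal period of 5.

5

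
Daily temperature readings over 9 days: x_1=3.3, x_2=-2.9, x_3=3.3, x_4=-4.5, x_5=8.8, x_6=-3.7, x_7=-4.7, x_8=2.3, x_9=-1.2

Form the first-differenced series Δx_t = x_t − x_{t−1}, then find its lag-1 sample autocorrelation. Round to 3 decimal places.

-0.703

First differences Δx: -6.2, 6.2, -7.8, 13.3, -12.5, -1.0, 7.0, -3.5
Mean of differences = -0.5625
Numerator Σ(Δx_t−Δx̄)(Δx_{t+1}−Δx̄) = -373.1814
Denominator Σ(Δx_t−Δx̄)² = 530.5788
r_1(Δx) = -373.1814 / 530.5788 = -0.703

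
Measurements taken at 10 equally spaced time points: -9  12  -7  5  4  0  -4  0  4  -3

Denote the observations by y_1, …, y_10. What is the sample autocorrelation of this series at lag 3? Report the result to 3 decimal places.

Mean ȳ = (-9 + 12 − 7 + 5 + 4 + 0 − 4 + 0 + 4 − 3)/10 = 0.2000
Numerator Σ_{t=1}^{7}(y_t−ȳ)(y_{t+3}−ȳ) = -6.1200
Denominator Σ(y_t−ȳ)² = 355.6000
r_3 = -6.1200 / 355.6000 = -0.017

-0.017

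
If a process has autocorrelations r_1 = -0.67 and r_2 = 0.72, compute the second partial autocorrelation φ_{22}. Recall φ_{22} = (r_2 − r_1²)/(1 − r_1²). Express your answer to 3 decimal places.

φ_{22} = (r_2 − r_1²) / (1 − r_1²)
r_1² = (-0.67)² = 0.4489
Numerator = 0.72 − 0.4489 = 0.2711; denominator = 1 − 0.4489 = 0.5511
φ_{22} = 0.2711 / 0.5511 = 0.492

0.492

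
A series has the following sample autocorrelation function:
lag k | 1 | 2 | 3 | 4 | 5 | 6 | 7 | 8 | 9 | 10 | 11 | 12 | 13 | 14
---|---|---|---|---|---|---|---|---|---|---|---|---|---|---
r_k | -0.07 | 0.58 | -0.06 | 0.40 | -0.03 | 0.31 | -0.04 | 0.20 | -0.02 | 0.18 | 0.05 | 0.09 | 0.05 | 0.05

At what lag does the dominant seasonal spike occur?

The largest autocorrelation is r_2 = 0.58, with weaker echoes at lags 4 (0.40), 6 (0.31), 8 (0.20) and 10 (0.18); the remaining lags stay at or below 0.09.
The dominant spike at lag 2 indicates a seasonal period of 2.

2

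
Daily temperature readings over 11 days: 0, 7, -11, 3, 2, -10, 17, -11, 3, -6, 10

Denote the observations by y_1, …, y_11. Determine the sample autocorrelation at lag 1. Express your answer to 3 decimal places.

Mean ȳ = (0 + 7 − 11 + 3 + 2 − 10 + 17 − 11 + 3 − 6 + 10)/11 = 0.3636
Numerator Σ_{t=1}^{10}(y_t−ȳ)(y_{t+1}−ȳ) = -589.9504
Denominator Σ(y_t−ȳ)² = 836.5455
r_1 = -589.9504 / 836.5455 = -0.705

-0.705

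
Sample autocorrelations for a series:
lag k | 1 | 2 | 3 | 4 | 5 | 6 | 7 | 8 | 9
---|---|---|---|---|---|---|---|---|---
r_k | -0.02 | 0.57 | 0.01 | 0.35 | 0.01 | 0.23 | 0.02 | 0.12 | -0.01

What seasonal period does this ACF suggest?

2

The largest autocorrelation is r_2 = 0.57, with weaker echoes at lags 4 (0.35) and 6 (0.23); the remaining lags stay at or below 0.12.
The dominant spike at lag 2 indicates a seasonal period of 2.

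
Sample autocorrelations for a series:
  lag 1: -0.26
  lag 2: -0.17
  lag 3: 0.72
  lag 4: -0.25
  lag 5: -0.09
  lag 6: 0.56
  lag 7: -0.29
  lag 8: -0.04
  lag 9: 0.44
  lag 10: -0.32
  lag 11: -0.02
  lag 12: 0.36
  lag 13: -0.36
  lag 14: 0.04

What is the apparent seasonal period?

The largest autocorrelation is r_3 = 0.72, with weaker echoes at lags 6 (0.56), 9 (0.44) and 12 (0.36); the remaining lags stay at or below 0.04.
The dominant spike at lag 3 indicates a seasonal period of 3.

3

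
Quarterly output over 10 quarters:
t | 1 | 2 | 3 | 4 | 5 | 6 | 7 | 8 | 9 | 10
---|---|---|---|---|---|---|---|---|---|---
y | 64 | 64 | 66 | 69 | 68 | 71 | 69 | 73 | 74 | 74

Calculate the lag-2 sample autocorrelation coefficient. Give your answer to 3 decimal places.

0.351

Mean ȳ = (64 + 64 + 66 + 69 + 68 + 71 + 69 + 73 + 74 + 74)/10 = 69.2000
Numerator Σ_{t=1}^{8}(y_t−ȳ)(y_{t+2}−ȳ) = 45.5200
Denominator Σ(y_t−ȳ)² = 129.6000
r_2 = 45.5200 / 129.6000 = 0.351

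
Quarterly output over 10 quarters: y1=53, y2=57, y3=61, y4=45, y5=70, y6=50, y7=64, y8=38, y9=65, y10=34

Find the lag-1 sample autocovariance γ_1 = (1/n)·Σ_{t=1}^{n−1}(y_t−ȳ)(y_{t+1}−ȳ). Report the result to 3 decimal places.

Mean ȳ = (53 + 57 + 61 + 45 + 70 + 50 + 64 + 38 + 65 + 34)/10 = 53.7000
Σ_{t=1}^{9}(y_t−ȳ)(y_{t+1}−ȳ) = -843.6900
γ_1 = -843.6900 / 10 = -84.369

-84.369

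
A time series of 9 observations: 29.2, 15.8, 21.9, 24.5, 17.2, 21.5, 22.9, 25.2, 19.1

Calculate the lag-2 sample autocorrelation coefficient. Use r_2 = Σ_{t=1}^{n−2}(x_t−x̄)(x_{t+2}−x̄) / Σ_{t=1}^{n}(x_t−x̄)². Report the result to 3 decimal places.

Mean x̄ = (29.2 + 15.8 + 21.9 + 24.5 + 17.2 + 21.5 + 22.9 + 25.2 + 19.1)/9 = 21.9222
Σ(x_t−x̄)(x_{t+2}−x̄) = (-0.1617) + (-15.7817) + (0.1049) + (-1.0884) + (-4.6173) + (-1.3840) + (-2.7595) = -25.6877
Denominator Σ(x_t−x̄)² = 139.2356
r_2 = -25.6877 / 139.2356 = -0.184

-0.184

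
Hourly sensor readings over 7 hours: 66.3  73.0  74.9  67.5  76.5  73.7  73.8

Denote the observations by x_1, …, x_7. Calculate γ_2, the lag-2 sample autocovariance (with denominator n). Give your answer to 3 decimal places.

Mean x̄ = (66.3 + 73.0 + 74.9 + 67.5 + 76.5 + 73.7 + 73.8)/7 = 72.2429
Deviations: -5.9429, 0.7571, 2.6571, -4.7429, 4.2571, 1.4571, 1.5571
Σ_{t=1}^{5}(x_t−x̄)(x_{t+2}−x̄) = -8.3522
γ_2 = -8.3522 / 7 = -1.193

-1.193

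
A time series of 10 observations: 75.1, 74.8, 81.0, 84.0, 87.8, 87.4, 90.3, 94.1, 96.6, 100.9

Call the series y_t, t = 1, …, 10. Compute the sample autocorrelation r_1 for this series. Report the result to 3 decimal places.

Mean ȳ = (75.1 + 74.8 + 81.0 + 84.0 + 87.8 + 87.4 + 90.3 + 94.1 + 96.6 + 100.9)/10 = 87.2000
Numerator Σ_{t=1}^{9}(y_t−ȳ)(y_{t+1}−ȳ) = 460.6100
Denominator Σ(y_t−ȳ)² = 682.5200
r_1 = 460.6100 / 682.5200 = 0.675

0.675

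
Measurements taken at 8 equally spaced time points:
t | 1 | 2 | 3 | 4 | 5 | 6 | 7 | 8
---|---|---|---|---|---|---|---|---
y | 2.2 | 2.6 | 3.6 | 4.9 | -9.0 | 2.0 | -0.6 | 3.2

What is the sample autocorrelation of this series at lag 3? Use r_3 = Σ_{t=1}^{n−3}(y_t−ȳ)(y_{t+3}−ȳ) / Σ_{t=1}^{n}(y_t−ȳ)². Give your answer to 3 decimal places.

-0.270

Mean ȳ = (2.2 + 2.6 + 3.6 + 4.9 − 9.0 + 2.0 − 0.6 + 3.2)/8 = 1.1125
Numerator Σ_{t=1}^{5}(y_t−ȳ)(y_{t+3}−ȳ) = -36.3117
Denominator Σ(y_t−ȳ)² = 134.2688
r_3 = -36.3117 / 134.2688 = -0.270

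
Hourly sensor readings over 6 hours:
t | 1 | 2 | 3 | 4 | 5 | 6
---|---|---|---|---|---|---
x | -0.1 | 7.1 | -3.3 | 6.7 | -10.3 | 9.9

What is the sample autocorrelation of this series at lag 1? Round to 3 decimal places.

-0.750

Mean x̄ = (-0.1 + 7.1 − 3.3 + 6.7 − 10.3 + 9.9)/6 = 1.6667
Σ(x_t−x̄)(x_{t+1}−x̄) = (-9.5989) + (-26.9856) + (-24.9989) + (-60.2322) + (-98.5256) = -220.3411
Denominator Σ(x_t−x̄)² = 293.6333
r_1 = -220.3411 / 293.6333 = -0.750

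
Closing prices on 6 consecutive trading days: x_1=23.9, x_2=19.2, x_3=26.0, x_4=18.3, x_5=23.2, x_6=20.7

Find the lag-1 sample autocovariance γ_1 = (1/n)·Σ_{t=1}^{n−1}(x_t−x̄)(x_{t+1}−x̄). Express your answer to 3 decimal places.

Mean x̄ = (23.9 + 19.2 + 26.0 + 18.3 + 23.2 + 20.7)/6 = 21.8833
Σ_{t=1}^{5}(x_t−x̄)(x_{t+1}−x̄) = -37.4853
γ_1 = -37.4853 / 6 = -6.248

-6.248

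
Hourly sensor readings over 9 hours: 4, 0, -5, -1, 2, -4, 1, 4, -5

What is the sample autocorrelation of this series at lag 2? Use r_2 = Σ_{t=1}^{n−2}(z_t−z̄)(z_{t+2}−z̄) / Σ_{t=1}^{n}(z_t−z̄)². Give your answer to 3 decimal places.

Mean z̄ = (4 + 0 − 5 − 1 + 2 − 4 + 1 + 4 − 5)/9 = -0.4444
Σ(z_t−z̄)(z_{t+2}−z̄) = (-20.2469) + (-0.2469) + (-11.1358) + (1.9753) + (3.5309) + (-15.8025) + (-6.5802) = -48.5062
Denominator Σ(z_t−z̄)² = 102.2222
r_2 = -48.5062 / 102.2222 = -0.475

-0.475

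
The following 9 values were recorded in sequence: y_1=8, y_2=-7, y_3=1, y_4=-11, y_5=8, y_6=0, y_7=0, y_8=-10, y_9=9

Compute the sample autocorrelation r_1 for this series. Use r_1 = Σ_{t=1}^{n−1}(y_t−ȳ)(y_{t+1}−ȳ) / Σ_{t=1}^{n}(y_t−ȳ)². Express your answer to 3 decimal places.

-0.534

Mean ȳ = (8 − 7 + 1 − 11 + 8 + 0 + 0 − 10 + 9)/9 = -0.2222
Numerator Σ_{t=1}^{8}(y_t−ȳ)(y_{t+1}−ȳ) = -256.2716
Denominator Σ(y_t−ȳ)² = 479.5556
r_1 = -256.2716 / 479.5556 = -0.534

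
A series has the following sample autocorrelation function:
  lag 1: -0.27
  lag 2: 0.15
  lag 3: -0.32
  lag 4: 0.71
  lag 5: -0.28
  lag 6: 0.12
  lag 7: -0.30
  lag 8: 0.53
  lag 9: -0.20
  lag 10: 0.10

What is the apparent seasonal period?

The largest autocorrelation is r_4 = 0.71, with a weaker echo at lag 8 (0.53); the remaining lags stay at or below 0.15.
The dominant spike at lag 4 indicates a seasonal period of 4.

4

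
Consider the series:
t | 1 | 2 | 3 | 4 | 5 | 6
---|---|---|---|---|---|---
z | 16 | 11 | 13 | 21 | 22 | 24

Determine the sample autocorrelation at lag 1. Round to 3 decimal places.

0.498

Mean z̄ = (16 + 11 + 13 + 21 + 22 + 24)/6 = 17.8333
Numerator Σ_{t=1}^{5}(z_t−z̄)(z_{t+1}−z̄) = 69.1389
Denominator Σ(z_t−z̄)² = 138.8333
r_1 = 69.1389 / 138.8333 = 0.498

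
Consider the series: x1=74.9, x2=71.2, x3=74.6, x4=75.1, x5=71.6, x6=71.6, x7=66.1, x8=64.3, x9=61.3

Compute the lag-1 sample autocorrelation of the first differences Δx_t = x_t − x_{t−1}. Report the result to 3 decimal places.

-0.209

First differences Δx: -3.7, 3.4, 0.5, -3.5, 0.0, -5.5, -1.8, -3.0
Mean of differences = -1.7000
Numerator Σ(Δx_t−Δx̄)(Δx_{t+1}−Δx̄) = -11.9500
Denominator Σ(Δx_t−Δx̄)² = 57.1200
r_1(Δx) = -11.9500 / 57.1200 = -0.209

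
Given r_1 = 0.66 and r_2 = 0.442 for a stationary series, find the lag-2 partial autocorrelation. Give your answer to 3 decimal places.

0.011

φ_{22} = (r_2 − r_1²) / (1 − r_1²)
r_1² = (0.66)² = 0.4356
Numerator = 0.442 − 0.4356 = 0.0064; denominator = 1 − 0.4356 = 0.5644
φ_{22} = 0.0064 / 0.5644 = 0.011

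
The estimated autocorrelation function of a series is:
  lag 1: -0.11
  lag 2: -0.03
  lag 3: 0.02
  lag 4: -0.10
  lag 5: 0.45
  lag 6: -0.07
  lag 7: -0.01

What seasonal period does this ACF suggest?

5

The largest autocorrelation is r_5 = 0.45; the remaining lags stay at or below 0.02.
The dominant spike at lag 5 indicates a seasonal period of 5.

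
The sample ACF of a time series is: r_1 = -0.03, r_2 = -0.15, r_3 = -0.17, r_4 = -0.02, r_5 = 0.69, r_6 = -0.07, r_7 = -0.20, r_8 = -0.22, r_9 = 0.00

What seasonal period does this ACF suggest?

5

The largest autocorrelation is r_5 = 0.69; the remaining lags stay at or below 0.00.
The dominant spike at lag 5 indicates a seasonal period of 5.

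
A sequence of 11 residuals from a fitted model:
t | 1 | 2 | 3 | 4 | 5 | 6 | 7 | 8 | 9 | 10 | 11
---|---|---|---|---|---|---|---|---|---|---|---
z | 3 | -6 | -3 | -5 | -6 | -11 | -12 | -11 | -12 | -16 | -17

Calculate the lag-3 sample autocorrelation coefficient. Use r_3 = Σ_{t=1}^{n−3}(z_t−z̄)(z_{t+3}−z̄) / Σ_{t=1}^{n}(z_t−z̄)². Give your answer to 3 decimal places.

0.198

Mean z̄ = (3 − 6 − 3 − 5 − 6 − 11 − 12 − 11 − 12 − 16 − 17)/11 = -8.7273
Numerator Σ_{t=1}^{8}(z_t−z̄)(z_{t+3}−z̄) = 69.7769
Denominator Σ(z_t−z̄)² = 352.1818
r_3 = 69.7769 / 352.1818 = 0.198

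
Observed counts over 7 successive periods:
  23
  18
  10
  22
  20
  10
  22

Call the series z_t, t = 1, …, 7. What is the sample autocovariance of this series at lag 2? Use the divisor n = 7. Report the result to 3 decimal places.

Mean z̄ = (23 + 18 + 10 + 22 + 20 + 10 + 22)/7 = 17.8571
Deviations: 5.1429, 0.1429, -7.8571, 4.1429, 2.1429, -7.8571, 4.1429
Σ_{t=1}^{5}(z_t−z̄)(z_{t+2}−z̄) = -80.3265
γ_2 = -80.3265 / 7 = -11.475

-11.475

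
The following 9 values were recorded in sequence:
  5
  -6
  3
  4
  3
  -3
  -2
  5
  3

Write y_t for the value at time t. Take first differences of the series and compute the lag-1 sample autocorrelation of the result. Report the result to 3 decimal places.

-0.325

First differences Δy: -11, 9, 1, -1, -6, 1, 7, -2
Mean of differences = -0.2500
Numerator Σ(Δy_t−Δȳ)(Δy_{t+1}−Δȳ) = -95.3125
Denominator Σ(Δy_t−Δȳ)² = 293.5000
r_1(Δy) = -95.3125 / 293.5000 = -0.325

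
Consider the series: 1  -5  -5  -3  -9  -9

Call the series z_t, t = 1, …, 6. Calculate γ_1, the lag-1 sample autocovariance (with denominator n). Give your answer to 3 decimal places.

Mean z̄ = (1 − 5 − 5 − 3 − 9 − 9)/6 = -5.0000
Deviations: 6.0000, 0.0000, 0.0000, 2.0000, -4.0000, -4.0000
Σ_{t=1}^{5}(z_t−z̄)(z_{t+1}−z̄) = 8.0000
γ_1 = 8.0000 / 6 = 1.333

1.333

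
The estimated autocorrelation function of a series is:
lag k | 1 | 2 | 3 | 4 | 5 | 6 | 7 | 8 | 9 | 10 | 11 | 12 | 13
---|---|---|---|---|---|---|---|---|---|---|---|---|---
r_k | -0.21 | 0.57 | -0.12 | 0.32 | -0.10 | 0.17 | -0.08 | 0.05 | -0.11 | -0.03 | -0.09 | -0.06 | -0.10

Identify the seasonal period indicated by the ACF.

The largest autocorrelation is r_2 = 0.57, with weaker echoes at lags 4 (0.32) and 6 (0.17); the remaining lags stay at or below 0.05.
The dominant spike at lag 2 indicates a seasonal period of 2.

2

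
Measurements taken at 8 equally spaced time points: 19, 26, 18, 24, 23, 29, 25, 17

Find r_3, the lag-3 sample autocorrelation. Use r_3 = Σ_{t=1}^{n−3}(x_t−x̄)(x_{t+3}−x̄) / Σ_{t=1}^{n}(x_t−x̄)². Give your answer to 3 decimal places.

-0.255

Mean x̄ = (19 + 26 + 18 + 24 + 23 + 29 + 25 + 17)/8 = 22.6250
Deviations from mean: -3.6250, 3.3750, -4.6250, 1.3750, 0.3750, 6.3750, 2.3750, -5.6250
Σ(x_t−x̄)(x_{t+3}−x̄) = (-4.9844) + (1.2656) + (-29.4844) + (3.2656) + (-2.1094) = -32.0469
Denominator Σ(x_t−x̄)² = 125.8750
r_3 = -32.0469 / 125.8750 = -0.255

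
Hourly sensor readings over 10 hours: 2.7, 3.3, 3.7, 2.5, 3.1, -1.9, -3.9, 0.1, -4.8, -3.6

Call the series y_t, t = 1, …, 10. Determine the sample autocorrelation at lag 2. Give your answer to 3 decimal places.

0.299

Mean ȳ = (2.7 + 3.3 + 3.7 + 2.5 + 3.1 − 1.9 − 3.9 + 0.1 − 4.8 − 3.6)/10 = 0.1200
Numerator Σ_{t=1}^{8}(y_t−ȳ)(y_{t+2}−ȳ) = 30.5792
Denominator Σ(y_t−ȳ)² = 102.4160
r_2 = 30.5792 / 102.4160 = 0.299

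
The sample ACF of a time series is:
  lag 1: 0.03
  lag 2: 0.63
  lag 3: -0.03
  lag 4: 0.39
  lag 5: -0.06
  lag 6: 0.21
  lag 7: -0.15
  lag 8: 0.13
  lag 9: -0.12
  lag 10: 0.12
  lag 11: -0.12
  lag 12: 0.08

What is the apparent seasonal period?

The largest autocorrelation is r_2 = 0.63, with weaker echoes at lags 4 (0.39) and 6 (0.21); the remaining lags stay at or below 0.13.
The dominant spike at lag 2 indicates a seasonal period of 2.

2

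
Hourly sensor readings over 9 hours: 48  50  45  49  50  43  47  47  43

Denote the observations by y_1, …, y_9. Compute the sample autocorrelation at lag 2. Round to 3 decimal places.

-0.172

Mean ȳ = (48 + 50 + 45 + 49 + 50 + 43 + 47 + 47 + 43)/9 = 46.8889
Σ(y_t−ȳ)(y_{t+2}−ȳ) = (-2.0988) + (6.5679) + (-5.8765) + (-8.2099) + (0.3457) + (-0.4321) + (-0.4321) = -10.1358
Denominator Σ(y_t−ȳ)² = 58.8889
r_2 = -10.1358 / 58.8889 = -0.172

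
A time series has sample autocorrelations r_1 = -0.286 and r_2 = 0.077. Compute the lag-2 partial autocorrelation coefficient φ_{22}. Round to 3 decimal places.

φ_{22} = (r_2 − r_1²) / (1 − r_1²)
r_1² = (-0.286)² = 0.081796
Numerator = 0.077 − 0.0818 = -0.0048; denominator = 1 − 0.0818 = 0.9182
φ_{22} = -0.0048 / 0.9182 = -0.005

-0.005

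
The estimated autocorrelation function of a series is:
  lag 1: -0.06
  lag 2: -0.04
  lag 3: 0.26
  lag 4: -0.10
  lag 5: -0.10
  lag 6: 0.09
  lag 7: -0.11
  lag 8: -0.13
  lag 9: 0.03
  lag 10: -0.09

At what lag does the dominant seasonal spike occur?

The largest autocorrelation is r_3 = 0.26; the remaining lags stay at or below 0.09.
The dominant spike at lag 3 indicates a seasonal period of 3.

3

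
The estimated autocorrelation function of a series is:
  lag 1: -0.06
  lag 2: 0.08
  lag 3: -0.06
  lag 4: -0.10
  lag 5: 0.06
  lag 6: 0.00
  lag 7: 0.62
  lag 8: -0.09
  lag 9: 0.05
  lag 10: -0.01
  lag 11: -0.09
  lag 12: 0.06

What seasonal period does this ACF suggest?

The largest autocorrelation is r_7 = 0.62; the remaining lags stay at or below 0.08.
The dominant spike at lag 7 indicates a seasonal period of 7.

7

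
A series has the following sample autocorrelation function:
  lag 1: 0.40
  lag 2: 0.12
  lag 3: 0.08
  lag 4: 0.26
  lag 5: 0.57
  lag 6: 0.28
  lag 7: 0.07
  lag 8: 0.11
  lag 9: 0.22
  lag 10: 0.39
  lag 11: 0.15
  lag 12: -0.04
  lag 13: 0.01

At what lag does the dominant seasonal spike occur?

The largest autocorrelation is r_5 = 0.57; the remaining lags stay at or below 0.40. The elevated value at lag 1 (0.40), dropping to 0.12 at lag 2, reflects decaying short-term dependence rather than seasonality.
The dominant spike at lag 5 indicates a seasonal period of 5.

5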